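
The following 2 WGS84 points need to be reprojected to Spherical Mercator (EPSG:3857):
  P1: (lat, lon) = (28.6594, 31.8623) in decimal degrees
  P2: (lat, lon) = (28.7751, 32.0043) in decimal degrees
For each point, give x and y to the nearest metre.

Web Mercator: x = R·λ, y = R·ln tan(π/4+φ/2), R = 6378137 m.
P1 (28.6594°, 31.8623°) → (3546895.012, 3332366.299) m.
P2 (28.7751°, 32.0043°) → (3562702.379, 3347052.327) m.

P1: x 3546895 m, y 3332366 m; P2: x 3562702 m, y 3347052 m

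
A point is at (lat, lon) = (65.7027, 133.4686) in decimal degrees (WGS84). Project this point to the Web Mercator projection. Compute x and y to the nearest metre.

Web Mercator is spherical with R = a = 6378137 m.
x = R·λ = 6378137 × 2.329466518 = 14857656.589 m.
y = R·ln tan(π/4 + φ/2) = 6378137 × 1.535863558 = 9795948.184 m.

x 14857657 m, y 9795948 m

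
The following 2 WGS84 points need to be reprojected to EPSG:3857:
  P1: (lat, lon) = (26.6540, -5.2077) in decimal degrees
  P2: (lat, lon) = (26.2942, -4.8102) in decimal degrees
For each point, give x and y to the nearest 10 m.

P1: x -579720 m, y 3080310 m; P2: x -535470 m, y 3035560 m

Web Mercator: x = R·λ, y = R·ln tan(π/4+φ/2), R = 6378137 m.
P1 (26.6540°, -5.2077°) → (-579718.512, 3080309.729) m.
P2 (26.2942°, -4.8102°) → (-535469.015, 3035564.737) m.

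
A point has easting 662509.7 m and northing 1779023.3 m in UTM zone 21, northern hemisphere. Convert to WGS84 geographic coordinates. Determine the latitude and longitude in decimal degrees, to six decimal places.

lat 16.085800°, lon -55.480600°

Zone 21N: λ₀ = -57°, k₀ = 0.9996, false easting 500000 m.
Meridian distance M = (N − FN)/k₀ = 1779735.2 m.
Inverse transverse Mercator on WGS84 gives φ = 16.08580031°, λ = -55.48059974°.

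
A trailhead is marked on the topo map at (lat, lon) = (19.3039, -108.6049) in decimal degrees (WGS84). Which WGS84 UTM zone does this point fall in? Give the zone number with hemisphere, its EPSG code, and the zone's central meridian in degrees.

UTM zone = ⌊(λ + 180)/6⌋ + 1; -108.6049° ∈ [-114°, -108°) → zone 12.
Hemisphere: N (φ ≥ 0).
Central meridian λ₀ = 6×12 − 183 = -111°.
EPSG code: 32612.

Zone 12N (EPSG:32612), central meridian -111°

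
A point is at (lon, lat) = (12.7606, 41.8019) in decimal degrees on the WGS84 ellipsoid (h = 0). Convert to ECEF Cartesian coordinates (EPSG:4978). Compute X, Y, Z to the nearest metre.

X 4644087 m, Y 1051753 m, Z 4229227 m

WGS84: a = 6378137 m, e² = 0.006694380; N(φ) = a/√(1−e²sin²φ) = 6387643.467 m.
X = (N+h)·cosφ·cosλ = 4644086.893 m; Y = (N+h)·cosφ·sinλ = 1051752.785 m; Z = (N(1−e²)+h)·sinφ = 4229226.825 m.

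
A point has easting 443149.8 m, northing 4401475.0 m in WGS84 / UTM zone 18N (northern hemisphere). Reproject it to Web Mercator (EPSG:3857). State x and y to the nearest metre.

x -8422845 m, y 4831315 m

Unproject from UTM 18N (λ₀ = -75°) → φ = 39.76129997°, λ = -75.66369954°.
Web Mercator (R = 6378137 m): x = -8422844.505 m, y = 4831315.431 m.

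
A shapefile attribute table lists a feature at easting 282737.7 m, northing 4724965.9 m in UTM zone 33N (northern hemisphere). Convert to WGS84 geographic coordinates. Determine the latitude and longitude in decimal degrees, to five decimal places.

lat 42.64650°, lon 12.34970°

Zone 33N: λ₀ = 15°, k₀ = 0.9996, false easting 500000 m.
Meridian distance M = (N − FN)/k₀ = 4726856.6 m.
Inverse transverse Mercator on WGS84 gives φ = 42.64649963°, λ = 12.34970022°.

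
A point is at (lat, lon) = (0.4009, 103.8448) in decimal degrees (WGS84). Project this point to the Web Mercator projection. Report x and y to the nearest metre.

x 11559950 m, y 44628 m

Web Mercator is spherical with R = a = 6378137 m.
x = R·λ = 6378137 × 1.812433671 = 11559950.258 m.
y = R·ln tan(π/4 + φ/2) = 6378137 × 0.006997082 = 44628.348 m.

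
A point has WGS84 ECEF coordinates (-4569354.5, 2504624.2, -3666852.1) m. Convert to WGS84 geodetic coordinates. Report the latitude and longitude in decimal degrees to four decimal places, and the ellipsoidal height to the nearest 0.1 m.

lat -35.3156°, lon 151.2713°, h 621.2 m

λ = atan2(Y, X) = 151.27130017°; p = √(X²+Y²) = 5210771.8 m.
Bowring's method on WGS84 (a = 6378137 m, b = 6356752.314 m) gives φ = -35.31559940°, h = 621.212 m.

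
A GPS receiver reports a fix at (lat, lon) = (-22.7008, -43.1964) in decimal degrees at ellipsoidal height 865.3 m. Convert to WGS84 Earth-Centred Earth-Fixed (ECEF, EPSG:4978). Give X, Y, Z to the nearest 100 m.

WGS84: a = 6378137 m, e² = 0.006694380; N(φ) = a/√(1−e²sin²φ) = 6381318.935 m.
X = (N+h)·cosφ·cosλ = 4292255.517 m; Y = (N+h)·cosφ·sinλ = -4030188.738 m; Z = (N(1−e²)+h)·sinφ = -2446519.608 m.

X 4292300 m, Y -4030200 m, Z -2446500 m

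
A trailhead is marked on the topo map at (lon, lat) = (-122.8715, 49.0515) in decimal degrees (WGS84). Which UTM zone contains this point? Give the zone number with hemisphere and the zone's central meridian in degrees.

Zone 10N, central meridian -123°

UTM zone = ⌊(λ + 180)/6⌋ + 1; -122.8715° ∈ [-126°, -120°) → zone 10.
Hemisphere: N (φ ≥ 0).
Central meridian λ₀ = 6×10 − 183 = -123°.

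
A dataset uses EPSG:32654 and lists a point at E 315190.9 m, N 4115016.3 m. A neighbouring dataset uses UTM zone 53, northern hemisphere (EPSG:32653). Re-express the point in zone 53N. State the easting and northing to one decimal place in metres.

E 847988.4 m, N 4120183.0 m

UTM 54N → geographic: φ = 37.16329964°, λ = 138.91859971°.
UTM 53N (λ₀ = 135°) forward: E = 847988.430 m, N = 4120182.993 m.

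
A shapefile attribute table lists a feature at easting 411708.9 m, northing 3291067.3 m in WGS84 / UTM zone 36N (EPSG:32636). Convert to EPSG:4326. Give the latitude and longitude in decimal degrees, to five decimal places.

lat 29.74670°, lon 32.08690°

Zone 36N: λ₀ = 33°, k₀ = 0.9996, false easting 500000 m.
Meridian distance M = (N − FN)/k₀ = 3292384.3 m.
Inverse transverse Mercator on WGS84 gives φ = 29.74670012°, λ = 32.08689983°.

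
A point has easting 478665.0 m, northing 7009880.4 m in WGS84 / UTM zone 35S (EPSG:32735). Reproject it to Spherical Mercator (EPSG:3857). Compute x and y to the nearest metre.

Unproject from UTM 35S (λ₀ = 27°) → φ = -27.03310016°, λ = 26.78489964°.
Web Mercator (R = 6378137 m): x = 2981681.389 m, y = -3127607.785 m.

x 2981681 m, y -3127608 m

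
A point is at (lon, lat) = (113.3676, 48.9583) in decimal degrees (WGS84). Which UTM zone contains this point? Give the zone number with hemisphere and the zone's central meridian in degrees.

UTM zone = ⌊(λ + 180)/6⌋ + 1; 113.3676° ∈ [108°, 114°) → zone 49.
Hemisphere: N (φ ≥ 0).
Central meridian λ₀ = 6×49 − 183 = 111°.

Zone 49N, central meridian 111°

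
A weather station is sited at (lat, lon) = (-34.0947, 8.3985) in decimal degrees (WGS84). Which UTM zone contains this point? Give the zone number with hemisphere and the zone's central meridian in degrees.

UTM zone = ⌊(λ + 180)/6⌋ + 1; 8.3985° ∈ [6°, 12°) → zone 32.
Hemisphere: S (φ < 0).
Central meridian λ₀ = 6×32 − 183 = 9°.

Zone 32S, central meridian 9°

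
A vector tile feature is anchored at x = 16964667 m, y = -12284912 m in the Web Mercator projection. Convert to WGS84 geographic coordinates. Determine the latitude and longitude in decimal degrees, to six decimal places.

lat -73.418900°, lon 152.396197°

R = 6378137 m. λ = x/R = 152.39619656°.
φ = 2·arctan(exp(y/R)) − 90° = 2·arctan(0.14572) − 90° = -73.41889976°.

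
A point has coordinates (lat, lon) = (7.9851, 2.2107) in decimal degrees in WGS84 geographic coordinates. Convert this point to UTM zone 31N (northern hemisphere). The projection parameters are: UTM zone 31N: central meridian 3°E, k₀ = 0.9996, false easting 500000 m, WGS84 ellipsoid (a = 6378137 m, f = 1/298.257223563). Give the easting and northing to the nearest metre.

Zone 31 central meridian λ₀ = 6×31 − 183 = 3°; Δλ = -0.7893°.
Transverse Mercator on WGS84 with k₀ = 0.9996 gives E = 413013.963 m, N = 882733.870 m.

E 413014 m, N 882734 m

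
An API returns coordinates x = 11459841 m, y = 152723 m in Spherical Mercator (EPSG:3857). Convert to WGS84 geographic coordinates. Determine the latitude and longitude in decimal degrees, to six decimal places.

R = 6378137 m. λ = x/R = 102.94550324°.
φ = 2·arctan(exp(y/R)) − 90° = 2·arctan(1.02423) − 90° = 1.37180297°.

lat 1.371803°, lon 102.945503°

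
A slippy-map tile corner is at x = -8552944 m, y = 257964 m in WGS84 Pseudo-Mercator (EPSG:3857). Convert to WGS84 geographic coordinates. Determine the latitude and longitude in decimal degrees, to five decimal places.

lat 2.31670°, lon -76.83240°

R = 6378137 m. λ = x/R = -76.83240319°.
φ = 2·arctan(exp(y/R)) − 90° = 2·arctan(1.04127) − 90° = 2.31669852°.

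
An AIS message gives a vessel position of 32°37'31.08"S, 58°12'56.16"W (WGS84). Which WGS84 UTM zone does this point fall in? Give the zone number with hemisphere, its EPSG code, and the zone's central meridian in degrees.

UTM zone = ⌊(λ + 180)/6⌋ + 1; -58.2156° ∈ [-60°, -54°) → zone 21.
Hemisphere: S (φ < 0).
Central meridian λ₀ = 6×21 − 183 = -57°.
EPSG code: 32721.

Zone 21S (EPSG:32721), central meridian -57°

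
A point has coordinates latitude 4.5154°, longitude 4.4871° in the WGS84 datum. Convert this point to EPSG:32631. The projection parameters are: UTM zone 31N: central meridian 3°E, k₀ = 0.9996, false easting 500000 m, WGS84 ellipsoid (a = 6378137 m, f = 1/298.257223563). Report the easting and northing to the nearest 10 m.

E 664990 m, N 499270 m

Zone 31 central meridian λ₀ = 6×31 − 183 = 3°; Δλ = +1.4871°.
Transverse Mercator on WGS84 with k₀ = 0.9996 gives E = 664985.232 m, N = 499266.323 m.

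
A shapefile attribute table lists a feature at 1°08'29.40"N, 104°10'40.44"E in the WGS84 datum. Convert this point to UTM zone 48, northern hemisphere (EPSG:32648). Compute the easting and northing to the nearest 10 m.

E 408540 m, N 126180 m

Zone 48 central meridian λ₀ = 6×48 − 183 = 105°; Δλ = -0.8221°.
Transverse Mercator on WGS84 with k₀ = 0.9996 gives E = 408535.729 m, N = 126183.288 m.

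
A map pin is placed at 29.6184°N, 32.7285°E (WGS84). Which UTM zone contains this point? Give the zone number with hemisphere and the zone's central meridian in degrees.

UTM zone = ⌊(λ + 180)/6⌋ + 1; 32.7285° ∈ [30°, 36°) → zone 36.
Hemisphere: N (φ ≥ 0).
Central meridian λ₀ = 6×36 − 183 = 33°.

Zone 36N, central meridian 33°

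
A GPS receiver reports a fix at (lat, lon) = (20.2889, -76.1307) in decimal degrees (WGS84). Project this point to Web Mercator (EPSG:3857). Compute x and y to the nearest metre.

x -8474831 m, y 2307287 m

Web Mercator is spherical with R = a = 6378137 m.
x = R·λ = 6378137 × -1.328731377 = -8474830.758 m.
y = R·ln tan(π/4 + φ/2) = 6378137 × 0.361749314 = 2307286.686 m.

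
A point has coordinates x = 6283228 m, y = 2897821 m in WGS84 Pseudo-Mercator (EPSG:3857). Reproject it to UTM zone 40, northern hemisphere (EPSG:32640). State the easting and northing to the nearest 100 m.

E 443900 m, N 2785000 m

Web Mercator inverse (R = 6378137 m) → φ = 25.17960316°, λ = 56.44319746°.
UTM 40N forward: E = 443894.602 m, N = 2784951.179 m.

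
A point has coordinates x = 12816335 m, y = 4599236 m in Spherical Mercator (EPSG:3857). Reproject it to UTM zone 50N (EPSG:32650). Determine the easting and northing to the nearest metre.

Web Mercator inverse (R = 6378137 m) → φ = 38.14009864°, λ = 115.13109617°.
UTM 50N forward: E = 336220.929 m, N = 4223009.416 m.

E 336221 m, N 4223009 m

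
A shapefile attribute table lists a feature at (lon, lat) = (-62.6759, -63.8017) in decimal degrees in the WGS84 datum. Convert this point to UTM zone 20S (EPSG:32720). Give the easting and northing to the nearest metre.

Zone 20 central meridian λ₀ = 6×20 − 183 = -63°; Δλ = +0.3241°.
Transverse Mercator on WGS84 with k₀ = 0.9996 gives E = 515964.630 m, N = 2925042.133 m.

E 515965 m, N 2925042 m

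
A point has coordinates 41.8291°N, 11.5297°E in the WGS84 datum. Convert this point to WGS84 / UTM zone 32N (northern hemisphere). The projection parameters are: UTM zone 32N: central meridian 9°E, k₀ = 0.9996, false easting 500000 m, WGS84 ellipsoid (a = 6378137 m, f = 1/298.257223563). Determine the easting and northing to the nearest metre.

Zone 32 central meridian λ₀ = 6×32 − 183 = 9°; Δλ = +2.5297°.
Transverse Mercator on WGS84 with k₀ = 0.9996 gives E = 710071.038 m, N = 4633895.535 m.

E 710071 m, N 4633896 m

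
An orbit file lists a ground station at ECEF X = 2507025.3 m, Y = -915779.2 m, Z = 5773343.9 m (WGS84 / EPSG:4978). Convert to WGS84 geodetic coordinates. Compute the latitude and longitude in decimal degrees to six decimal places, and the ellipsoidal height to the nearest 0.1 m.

λ = atan2(Y, X) = -20.06649975°; p = √(X²+Y²) = 2669049.9 m.
Bowring's method on WGS84 (a = 6378137 m, b = 6356752.314 m) gives φ = 65.33489962°, h = -52.133 m.

lat 65.334900°, lon -20.066500°, h -52.1 m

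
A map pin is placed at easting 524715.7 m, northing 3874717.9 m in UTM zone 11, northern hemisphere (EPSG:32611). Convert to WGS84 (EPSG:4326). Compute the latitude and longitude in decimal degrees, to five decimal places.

Zone 11N: λ₀ = -117°, k₀ = 0.9996, false easting 500000 m.
Meridian distance M = (N − FN)/k₀ = 3876268.4 m.
Inverse transverse Mercator on WGS84 gives φ = 35.01480039°, λ = -116.72909948°.

lat 35.01480°, lon -116.72910°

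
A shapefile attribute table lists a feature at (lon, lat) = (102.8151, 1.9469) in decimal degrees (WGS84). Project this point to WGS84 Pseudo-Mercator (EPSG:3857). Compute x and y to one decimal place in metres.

x 11445324.6 m, y 216769.6 m

Web Mercator is spherical with R = a = 6378137 m.
x = R·λ = 6378137 × 1.794462016 = 11445324.578 m.
y = R·ln tan(π/4 + φ/2) = 6378137 × 0.033986356 = 216769.635 m.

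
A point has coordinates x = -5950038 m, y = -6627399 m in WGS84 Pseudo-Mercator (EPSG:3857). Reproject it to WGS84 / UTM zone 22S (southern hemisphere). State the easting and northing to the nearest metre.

E 328216 m, N 4343482 m

Web Mercator inverse (R = 6378137 m) → φ = -51.03450201°, λ = -53.45010076°.
UTM 22S forward: E = 328215.857 m, N = 4343481.758 m.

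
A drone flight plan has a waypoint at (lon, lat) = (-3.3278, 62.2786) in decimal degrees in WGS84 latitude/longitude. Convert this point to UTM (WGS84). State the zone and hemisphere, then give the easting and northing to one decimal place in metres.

Longitude -3.3278° lies in the 6° band [-6°, 0°), giving zone 30; latitude is north of the equator, so 30N.
Zone 30 central meridian λ₀ = 6×30 − 183 = -3°; Δλ = -0.3278°.
Transverse Mercator on WGS84 with k₀ = 0.9996 gives E = 482987.764 m, N = 6905260.175 m.

Zone 30N: E 482987.8 m, N 6905260.2 m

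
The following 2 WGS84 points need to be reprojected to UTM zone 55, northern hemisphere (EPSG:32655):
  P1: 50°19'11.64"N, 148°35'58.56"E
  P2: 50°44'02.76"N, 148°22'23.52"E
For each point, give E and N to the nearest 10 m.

UTM zone 55N: λ₀ = 147°, k₀ = 0.9996.
P1 (50.3199°, 148.5996°) → (613873.459, 5575423.149) m.
P2 (50.7341°, 148.3732°) → (596904.754, 5621155.619) m.

P1: E 613870 m, N 5575420 m; P2: E 596900 m, N 5621160 m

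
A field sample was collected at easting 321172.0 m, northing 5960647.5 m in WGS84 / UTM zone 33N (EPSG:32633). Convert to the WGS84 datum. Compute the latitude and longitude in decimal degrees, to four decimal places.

Zone 33N: λ₀ = 15°, k₀ = 0.9996, false easting 500000 m.
Meridian distance M = (N − FN)/k₀ = 5963032.7 m.
Inverse transverse Mercator on WGS84 gives φ = 53.76370012°, λ = 12.28690020°.

lat 53.7637°, lon 12.2869°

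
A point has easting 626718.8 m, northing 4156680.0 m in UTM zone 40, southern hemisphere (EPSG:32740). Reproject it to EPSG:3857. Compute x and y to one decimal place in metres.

x 6554090.8 m, y -6932273.1 m

Unproject from UTM 40S (λ₀ = 57°) → φ = -52.72489975°, λ = 58.87639971°.
Web Mercator (R = 6378137 m): x = 6554090.835 m, y = -6932273.056 m.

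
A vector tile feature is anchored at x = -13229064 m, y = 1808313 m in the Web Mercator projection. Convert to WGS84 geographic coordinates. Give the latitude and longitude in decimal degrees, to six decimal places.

R = 6378137 m. λ = x/R = -118.83870386°.
φ = 2·arctan(exp(y/R)) − 90° = 2·arctan(1.32779) − 90° = 16.03099984°.

lat 16.031000°, lon -118.838704°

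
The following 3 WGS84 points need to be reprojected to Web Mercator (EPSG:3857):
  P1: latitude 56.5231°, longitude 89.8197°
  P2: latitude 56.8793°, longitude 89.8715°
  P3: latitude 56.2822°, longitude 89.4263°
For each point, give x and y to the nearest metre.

P1: x 9998683 m, y 7663263 m; P2: x 10004450 m, y 7735489 m; P3: x 9954890 m, y 7614800 m

Web Mercator: x = R·λ, y = R·ln tan(π/4+φ/2), R = 6378137 m.
P1 (56.5231°, 89.8197°) → (9998683.267, 7663262.723) m.
P2 (56.8793°, 89.8715°) → (10004449.617, 7735488.550) m.
P3 (56.2822°, 89.4263°) → (9954890.180, 7614800.036) m.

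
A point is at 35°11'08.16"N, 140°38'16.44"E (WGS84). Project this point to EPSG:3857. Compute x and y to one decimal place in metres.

Web Mercator is spherical with R = a = 6378137 m.
x = R·λ = 6378137 × 2.454594408 = 15655739.414 m.
y = R·ln tan(π/4 + φ/2) = 6378137 × 0.656795571 = 4189132.135 m.

x 15655739.4 m, y 4189132.1 m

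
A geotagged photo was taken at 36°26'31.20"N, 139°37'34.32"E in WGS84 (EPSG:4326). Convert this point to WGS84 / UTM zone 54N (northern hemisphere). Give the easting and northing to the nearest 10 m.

E 376870 m, N 4033850 m

Zone 54 central meridian λ₀ = 6×54 − 183 = 141°; Δλ = -1.3738°.
Transverse Mercator on WGS84 with k₀ = 0.9996 gives E = 376873.779 m, N = 4033851.452 m.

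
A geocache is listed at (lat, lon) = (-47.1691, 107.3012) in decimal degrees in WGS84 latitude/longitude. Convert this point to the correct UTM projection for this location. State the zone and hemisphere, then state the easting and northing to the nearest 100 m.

Zone 48S: E 674400 m, N 4773500 m

Longitude 107.3012° lies in the 6° band [102°, 108°), giving zone 48; latitude is south of the equator, so 48S.
Zone 48 central meridian λ₀ = 6×48 − 183 = 105°; Δλ = +2.3012°.
Transverse Mercator on WGS84 with k₀ = 0.9996 gives E = 674393.821 m, N = 4773475.136 m.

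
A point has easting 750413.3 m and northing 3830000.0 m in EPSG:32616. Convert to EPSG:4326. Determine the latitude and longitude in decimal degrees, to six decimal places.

lat 34.581300°, lon -84.270000°

Zone 16N: λ₀ = -87°, k₀ = 0.9996, false easting 500000 m.
Meridian distance M = (N − FN)/k₀ = 3831532.6 m.
Inverse transverse Mercator on WGS84 gives φ = 34.58130017°, λ = -84.26999984°.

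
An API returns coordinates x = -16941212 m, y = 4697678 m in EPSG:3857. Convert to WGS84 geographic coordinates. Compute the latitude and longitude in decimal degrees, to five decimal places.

lat 38.83230°, lon -152.18550°

R = 6378137 m. λ = x/R = -152.18549671°.
φ = 2·arctan(exp(y/R)) − 90° = 2·arctan(2.08867) − 90° = 38.83229738°.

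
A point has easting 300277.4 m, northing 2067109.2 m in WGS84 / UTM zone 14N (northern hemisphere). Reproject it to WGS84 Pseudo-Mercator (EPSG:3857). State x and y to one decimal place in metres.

Unproject from UTM 14N (λ₀ = -99°) → φ = 18.68570015°, λ = -100.89380012°.
Web Mercator (R = 6378137 m): x = -11231446.454 m, y = 2117966.918 m.

x -11231446.5 m, y 2117966.9 m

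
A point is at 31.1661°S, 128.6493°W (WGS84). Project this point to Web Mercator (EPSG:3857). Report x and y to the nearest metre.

Web Mercator is spherical with R = a = 6378137 m.
x = R·λ = 6378137 × -2.245353865 = -14321174.567 m.
y = R·ln tan(π/4 + φ/2) = 6378137 × -0.572947748 = -3654339.230 m.

x -14321175 m, y -3654339 m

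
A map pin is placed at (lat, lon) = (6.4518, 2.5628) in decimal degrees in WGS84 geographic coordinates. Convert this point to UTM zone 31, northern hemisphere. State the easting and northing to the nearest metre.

E 451656 m, N 713169 m

Zone 31 central meridian λ₀ = 6×31 − 183 = 3°; Δλ = -0.4372°.
Transverse Mercator on WGS84 with k₀ = 0.9996 gives E = 451656.192 m, N = 713168.669 m.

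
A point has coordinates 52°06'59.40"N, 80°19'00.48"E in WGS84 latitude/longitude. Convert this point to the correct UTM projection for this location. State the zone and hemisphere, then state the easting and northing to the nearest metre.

Zone 44N: E 453220 m, N 5774216 m

Longitude 80.3168° lies in the 6° band [78°, 84°), giving zone 44; latitude is north of the equator, so 44N.
Zone 44 central meridian λ₀ = 6×44 − 183 = 81°; Δλ = -0.6832°.
Transverse Mercator on WGS84 with k₀ = 0.9996 gives E = 453220.069 m, N = 5774215.936 m.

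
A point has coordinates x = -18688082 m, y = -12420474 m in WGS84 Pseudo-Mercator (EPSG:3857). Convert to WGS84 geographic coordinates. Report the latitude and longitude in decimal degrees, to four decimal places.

lat -73.7629°, lon -167.8779°

R = 6378137 m. λ = x/R = -167.87789691°.
φ = 2·arctan(exp(y/R)) − 90° = 2·arctan(0.14265) − 90° = -73.76290099°.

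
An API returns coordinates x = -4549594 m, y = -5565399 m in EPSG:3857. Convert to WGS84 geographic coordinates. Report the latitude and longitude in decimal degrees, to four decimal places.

R = 6378137 m. λ = x/R = -40.86969827°.
φ = 2·arctan(exp(y/R)) − 90° = 2·arctan(0.41787) − 90° = -44.64239823°.

lat -44.6424°, lon -40.8697°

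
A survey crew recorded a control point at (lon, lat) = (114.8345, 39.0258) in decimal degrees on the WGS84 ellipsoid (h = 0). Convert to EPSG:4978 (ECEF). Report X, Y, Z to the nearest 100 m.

X -2083800 m, Y 4502700 m, Z 3994500 m

WGS84: a = 6378137 m, e² = 0.006694380; N(φ) = a/√(1−e²sin²φ) = 6386618.373 m.
X = (N+h)·cosφ·cosλ = -2083833.345 m; Y = (N+h)·cosφ·sinλ = 4502706.110 m; Z = (N(1−e²)+h)·sinφ = 3994542.523 m.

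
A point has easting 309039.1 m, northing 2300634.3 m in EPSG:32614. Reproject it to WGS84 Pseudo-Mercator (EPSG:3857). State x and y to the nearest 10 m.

x -11224870 m, y 2367550 m

Unproject from UTM 14N (λ₀ = -99°) → φ = 20.79580001°, λ = -100.83470000°.
Web Mercator (R = 6378137 m): x = -11224867.458 m, y = 2367546.509 m.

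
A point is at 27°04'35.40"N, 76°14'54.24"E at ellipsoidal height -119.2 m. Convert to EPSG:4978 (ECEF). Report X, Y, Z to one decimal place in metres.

WGS84: a = 6378137 m, e² = 0.006694380; N(φ) = a/√(1−e²sin²φ) = 6382564.842 m.
X = (N+h)·cosφ·cosλ = 1350905.693 m; Y = (N+h)·cosφ·sinλ = 5520028.228 m; Z = (N(1−e²)+h)·sinφ = 2885711.378 m.

X 1350905.7 m, Y 5520028.2 m, Z 2885711.4 m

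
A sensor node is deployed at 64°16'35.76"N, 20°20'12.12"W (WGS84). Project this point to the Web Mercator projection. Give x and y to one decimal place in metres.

Web Mercator is spherical with R = a = 6378137 m.
x = R·λ = 6378137 × -0.354942374 = -2263871.088 m.
y = R·ln tan(π/4 + φ/2) = 6378137 × 1.476975781 = 9420353.879 m.

x -2263871.1 m, y 9420353.9 m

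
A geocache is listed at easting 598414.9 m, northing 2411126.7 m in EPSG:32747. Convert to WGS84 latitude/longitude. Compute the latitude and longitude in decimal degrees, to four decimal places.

Zone 47S: λ₀ = 99°, k₀ = 0.9996, false easting 500000 m, false northing 10000000 m.
Meridian distance M = (N − FN)/k₀ = -7591910.1 m.
Inverse transverse Mercator on WGS84 gives φ = -68.39549978°, λ = 101.39560086°.

lat -68.3955°, lon 101.3956°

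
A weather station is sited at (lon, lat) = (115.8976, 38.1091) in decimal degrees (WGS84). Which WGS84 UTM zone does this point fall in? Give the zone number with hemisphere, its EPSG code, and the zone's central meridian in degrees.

Zone 50N (EPSG:32650), central meridian 117°

UTM zone = ⌊(λ + 180)/6⌋ + 1; 115.8976° ∈ [114°, 120°) → zone 50.
Hemisphere: N (φ ≥ 0).
Central meridian λ₀ = 6×50 − 183 = 117°.
EPSG code: 32650.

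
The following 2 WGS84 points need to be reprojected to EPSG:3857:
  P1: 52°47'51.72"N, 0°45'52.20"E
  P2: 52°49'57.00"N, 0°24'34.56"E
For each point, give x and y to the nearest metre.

Web Mercator: x = R·λ, y = R·ln tan(π/4+φ/2), R = 6378137 m.
P1 (52.7977°, 0.7645°) → (85103.751, 6945665.212) m.
P2 (52.8325°, 0.4096°) → (45596.463, 6952074.854) m.

P1: x 85104 m, y 6945665 m; P2: x 45596 m, y 6952075 m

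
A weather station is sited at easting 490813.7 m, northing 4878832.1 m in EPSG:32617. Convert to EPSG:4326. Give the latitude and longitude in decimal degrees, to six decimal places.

lat 44.062600°, lon -81.114700°

Zone 17N: λ₀ = -81°, k₀ = 0.9996, false easting 500000 m.
Meridian distance M = (N − FN)/k₀ = 4880784.4 m.
Inverse transverse Mercator on WGS84 gives φ = 44.06259984°, λ = -81.11470005°.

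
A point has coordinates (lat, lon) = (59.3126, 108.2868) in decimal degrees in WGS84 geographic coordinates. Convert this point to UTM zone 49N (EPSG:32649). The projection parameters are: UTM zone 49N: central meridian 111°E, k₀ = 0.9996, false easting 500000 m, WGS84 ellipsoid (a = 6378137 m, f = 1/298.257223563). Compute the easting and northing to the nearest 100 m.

E 345600 m, N 6578000 m

Zone 49 central meridian λ₀ = 6×49 − 183 = 111°; Δλ = -2.7132°.
Transverse Mercator on WGS84 with k₀ = 0.9996 gives E = 345563.268 m, N = 6578006.509 m.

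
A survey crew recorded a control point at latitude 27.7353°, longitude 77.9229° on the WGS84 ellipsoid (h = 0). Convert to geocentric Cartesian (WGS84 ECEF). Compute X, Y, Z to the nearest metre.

X 1182018 m, Y 5524392 m, Z 2950574 m

WGS84: a = 6378137 m, e² = 0.006694380; N(φ) = a/√(1−e²sin²φ) = 6382765.882 m.
X = (N+h)·cosφ·cosλ = 1182017.752 m; Y = (N+h)·cosφ·sinλ = 5524391.991 m; Z = (N(1−e²)+h)·sinφ = 2950573.753 m.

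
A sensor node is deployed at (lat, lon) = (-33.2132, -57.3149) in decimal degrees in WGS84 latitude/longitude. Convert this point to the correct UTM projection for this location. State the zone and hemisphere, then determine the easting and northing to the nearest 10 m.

Longitude -57.3149° lies in the 6° band [-60°, -54°), giving zone 21; latitude is south of the equator, so 21S.
Zone 21 central meridian λ₀ = 6×21 − 183 = -57°; Δλ = -0.3149°.
Transverse Mercator on WGS84 with k₀ = 0.9996 gives E = 470654.247 m, N = 6325033.106 m.

Zone 21S: E 470650 m, N 6325030 m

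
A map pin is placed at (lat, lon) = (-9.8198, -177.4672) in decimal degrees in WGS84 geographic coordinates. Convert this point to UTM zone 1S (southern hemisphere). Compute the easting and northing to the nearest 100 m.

Zone 1 central meridian λ₀ = 6×1 − 183 = -177°; Δλ = -0.4672°.
Transverse Mercator on WGS84 with k₀ = 0.9996 gives E = 448768.481 m, N = 8914475.324 m.

E 448800 m, N 8914500 m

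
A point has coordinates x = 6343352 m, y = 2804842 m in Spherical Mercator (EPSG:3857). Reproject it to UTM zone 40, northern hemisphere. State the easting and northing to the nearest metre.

Web Mercator inverse (R = 6378137 m) → φ = 24.42139790°, λ = 56.98330054°.
UTM 40N forward: E = 498307.057 m, N = 2700882.540 m.

E 498307 m, N 2700883 m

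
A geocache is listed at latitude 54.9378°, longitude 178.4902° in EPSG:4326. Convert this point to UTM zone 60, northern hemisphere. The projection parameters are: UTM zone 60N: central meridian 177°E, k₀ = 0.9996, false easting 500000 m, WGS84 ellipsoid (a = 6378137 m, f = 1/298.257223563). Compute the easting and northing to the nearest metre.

Zone 60 central meridian λ₀ = 6×60 − 183 = 177°; Δλ = +1.4902°.
Transverse Mercator on WGS84 with k₀ = 0.9996 gives E = 595469.662 m, N = 6088886.227 m.

E 595470 m, N 6088886 m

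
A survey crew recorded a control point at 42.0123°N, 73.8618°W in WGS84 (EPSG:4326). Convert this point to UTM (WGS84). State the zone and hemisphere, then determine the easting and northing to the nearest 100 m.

Zone 18N: E 594200 m, N 4651800 m

Longitude -73.8618° lies in the 6° band [-78°, -72°), giving zone 18; latitude is north of the equator, so 18N.
Zone 18 central meridian λ₀ = 6×18 − 183 = -75°; Δλ = +1.1382°.
Transverse Mercator on WGS84 with k₀ = 0.9996 gives E = 594245.519 m, N = 4651768.454 m.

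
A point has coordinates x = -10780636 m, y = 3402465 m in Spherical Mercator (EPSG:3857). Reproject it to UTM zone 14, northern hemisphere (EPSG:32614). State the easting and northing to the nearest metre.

Web Mercator inverse (R = 6378137 m) → φ = 29.21049728°, λ = -96.84410091°.
UTM 14N forward: E = 709583.667 m, N = 3233232.147 m.

E 709584 m, N 3233232 m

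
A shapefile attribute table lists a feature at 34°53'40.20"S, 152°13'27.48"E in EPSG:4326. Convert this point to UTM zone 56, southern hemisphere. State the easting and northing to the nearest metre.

E 429125 m, N 6138382 m

Zone 56 central meridian λ₀ = 6×56 − 183 = 153°; Δλ = -0.7757°.
Transverse Mercator on WGS84 with k₀ = 0.9996 gives E = 429124.606 m, N = 6138381.910 m.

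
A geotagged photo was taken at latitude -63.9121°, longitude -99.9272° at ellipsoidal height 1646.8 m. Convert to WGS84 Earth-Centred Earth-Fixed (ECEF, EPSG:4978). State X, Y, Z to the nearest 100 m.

X -485000 m, Y -2771000 m, Z -5706900 m

WGS84: a = 6378137 m, e² = 0.006694380; N(φ) = a/√(1−e²sin²φ) = 6395427.462 m.
X = (N+h)·cosφ·cosλ = -484971.044 m; Y = (N+h)·cosφ·sinλ = -2770991.248 m; Z = (N(1−e²)+h)·sinφ = -5706891.696 m.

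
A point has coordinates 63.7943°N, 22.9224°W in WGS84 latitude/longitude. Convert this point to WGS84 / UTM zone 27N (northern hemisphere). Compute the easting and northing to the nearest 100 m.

Zone 27 central meridian λ₀ = 6×27 − 183 = -21°; Δλ = -1.9224°.
Transverse Mercator on WGS84 with k₀ = 0.9996 gives E = 405291.461 m, N = 7075518.490 m.

E 405300 m, N 7075500 m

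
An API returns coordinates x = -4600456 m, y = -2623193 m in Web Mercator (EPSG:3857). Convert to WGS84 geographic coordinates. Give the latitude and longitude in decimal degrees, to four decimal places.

R = 6378137 m. λ = x/R = -41.32659939°.
φ = 2·arctan(exp(y/R)) − 90° = 2·arctan(0.66280) − 90° = -22.92700077°.

lat -22.9270°, lon -41.3266°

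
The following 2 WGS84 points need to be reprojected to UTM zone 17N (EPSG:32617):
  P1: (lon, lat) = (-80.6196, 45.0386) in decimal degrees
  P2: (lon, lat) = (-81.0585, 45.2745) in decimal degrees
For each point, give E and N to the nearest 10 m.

P1: E 529960 m, N 4987310 m; P2: E 495410 m, N 5013450 m

UTM zone 17N: λ₀ = -81°, k₀ = 0.9996.
P1 (45.0386°, -80.6196°) → (529961.201, 4987308.762) m.
P2 (45.2745°, -81.0585°) → (495411.374, 5013446.271) m.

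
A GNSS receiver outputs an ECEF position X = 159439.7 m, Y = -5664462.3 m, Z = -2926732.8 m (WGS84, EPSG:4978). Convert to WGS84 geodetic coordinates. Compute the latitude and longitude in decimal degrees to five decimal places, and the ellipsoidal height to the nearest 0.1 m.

λ = atan2(Y, X) = -88.38770036°; p = √(X²+Y²) = 5666705.8 m.
Bowring's method on WGS84 (a = 6378137 m, b = 6356752.314 m) gives φ = -27.47249967°, h = 4261.390 m.

lat -27.47250°, lon -88.38770°, h 4261.4 m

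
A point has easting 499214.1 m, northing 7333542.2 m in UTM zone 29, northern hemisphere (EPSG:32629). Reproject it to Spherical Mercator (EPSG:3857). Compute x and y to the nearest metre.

Unproject from UTM 29N (λ₀ = -9°) → φ = 66.12230029°, λ = -9.01739906°.
Web Mercator (R = 6378137 m): x = -1003812.272 m, y = 9910398.704 m.

x -1003812 m, y 9910399 m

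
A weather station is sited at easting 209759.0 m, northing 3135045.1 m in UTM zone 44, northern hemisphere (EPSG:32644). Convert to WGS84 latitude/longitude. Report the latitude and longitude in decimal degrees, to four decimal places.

Zone 44N: λ₀ = 81°, k₀ = 0.9996, false easting 500000 m.
Meridian distance M = (N − FN)/k₀ = 3136299.6 m.
Inverse transverse Mercator on WGS84 gives φ = 28.30949961°, λ = 78.04030006°.

lat 28.3095°, lon 78.0403°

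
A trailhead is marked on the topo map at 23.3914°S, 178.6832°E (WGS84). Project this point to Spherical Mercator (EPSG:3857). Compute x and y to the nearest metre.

x 19890923 m, y -2679421 m

Web Mercator is spherical with R = a = 6378137 m.
x = R·λ = 6378137 × 3.118610158 = 19890922.837 m.
y = R·ln tan(π/4 + φ/2) = 6378137 × -0.420094610 = -2679420.975 m.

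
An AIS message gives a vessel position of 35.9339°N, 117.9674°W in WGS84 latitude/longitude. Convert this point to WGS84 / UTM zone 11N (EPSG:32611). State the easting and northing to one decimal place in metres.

E 412736.5 m, N 3977049.4 m

Zone 11 central meridian λ₀ = 6×11 − 183 = -117°; Δλ = -0.9674°.
Transverse Mercator on WGS84 with k₀ = 0.9996 gives E = 412736.534 m, N = 3977049.390 m.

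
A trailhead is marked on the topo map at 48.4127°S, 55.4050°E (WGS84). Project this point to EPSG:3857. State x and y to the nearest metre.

Web Mercator is spherical with R = a = 6378137 m.
x = R·λ = 6378137 × 0.966999672 = 6167656.387 m.
y = R·ln tan(π/4 + φ/2) = 6378137 × -0.968274922 = -6175790.107 m.

x 6167656 m, y -6175790 m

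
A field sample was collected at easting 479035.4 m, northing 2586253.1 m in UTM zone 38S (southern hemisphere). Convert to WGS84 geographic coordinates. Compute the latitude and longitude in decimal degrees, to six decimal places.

Zone 38S: λ₀ = 45°, k₀ = 0.9996, false easting 500000 m, false northing 10000000 m.
Meridian distance M = (N − FN)/k₀ = -7416713.6 m.
Inverse transverse Mercator on WGS84 gives φ = -66.84109992°, λ = 44.52229952°.

lat -66.841100°, lon 44.522300°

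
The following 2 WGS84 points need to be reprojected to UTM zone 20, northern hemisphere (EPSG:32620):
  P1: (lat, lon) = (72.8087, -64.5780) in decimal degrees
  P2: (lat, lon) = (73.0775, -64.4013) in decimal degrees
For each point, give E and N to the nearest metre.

UTM zone 20N: λ₀ = -63°, k₀ = 0.9996.
P1 (72.8087°, -64.5780°) → (447947.697, 8079824.754) m.
P2 (73.0775°, -64.4013°) → (454476.414, 8109657.799) m.

P1: E 447948 m, N 8079825 m; P2: E 454476 m, N 8109658 m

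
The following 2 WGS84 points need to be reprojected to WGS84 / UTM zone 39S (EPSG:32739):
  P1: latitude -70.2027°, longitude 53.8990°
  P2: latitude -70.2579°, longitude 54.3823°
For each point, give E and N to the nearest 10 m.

P1: E 609550 m, N 2208910 m; P2: E 627450 m, N 2201820 m

UTM zone 39S: λ₀ = 51°, k₀ = 0.9996.
P1 (-70.2027°, 53.8990°) → (609547.018, 2208913.761) m.
P2 (-70.2579°, 54.3823°) → (627452.788, 2201824.046) m.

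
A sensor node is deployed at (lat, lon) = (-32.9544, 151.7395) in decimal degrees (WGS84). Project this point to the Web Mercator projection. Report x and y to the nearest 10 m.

x 16891560 m, y -3889250 m

Web Mercator is spherical with R = a = 6378137 m.
x = R·λ = 6378137 × 2.648353880 = 16891563.873 m.
y = R·ln tan(π/4 + φ/2) = 6378137 × -0.609778826 = -3889252.889 m.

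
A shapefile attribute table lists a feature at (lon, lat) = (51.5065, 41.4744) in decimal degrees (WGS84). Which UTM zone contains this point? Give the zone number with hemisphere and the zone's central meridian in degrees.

UTM zone = ⌊(λ + 180)/6⌋ + 1; 51.5065° ∈ [48°, 54°) → zone 39.
Hemisphere: N (φ ≥ 0).
Central meridian λ₀ = 6×39 − 183 = 51°.

Zone 39N, central meridian 51°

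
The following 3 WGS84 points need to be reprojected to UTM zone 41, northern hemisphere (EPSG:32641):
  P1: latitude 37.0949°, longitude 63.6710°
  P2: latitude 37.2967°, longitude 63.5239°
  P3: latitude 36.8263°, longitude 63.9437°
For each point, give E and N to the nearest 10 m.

P1: E 559630 m, N 4105610 m; P2: E 546430 m, N 4127920 m; P3: E 584160 m, N 4076020 m

UTM zone 41N: λ₀ = 63°, k₀ = 0.9996.
P1 (37.0949°, 63.6710°) → (559629.036, 4105610.619) m.
P2 (37.2967°, 63.5239°) → (546432.988, 4127915.727) m.
P3 (36.8263°, 63.9437°) → (584158.410, 4076018.990) m.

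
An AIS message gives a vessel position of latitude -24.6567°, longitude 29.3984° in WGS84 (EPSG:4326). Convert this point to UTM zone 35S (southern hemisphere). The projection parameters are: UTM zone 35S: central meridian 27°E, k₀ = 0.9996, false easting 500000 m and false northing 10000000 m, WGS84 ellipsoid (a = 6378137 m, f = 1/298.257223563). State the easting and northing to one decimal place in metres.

E 742736.5 m, N 7270944.2 m

Zone 35 central meridian λ₀ = 6×35 − 183 = 27°; Δλ = +2.3984°.
Transverse Mercator on WGS84 with k₀ = 0.9996 gives E = 742736.528 m, N = 7270944.194 m.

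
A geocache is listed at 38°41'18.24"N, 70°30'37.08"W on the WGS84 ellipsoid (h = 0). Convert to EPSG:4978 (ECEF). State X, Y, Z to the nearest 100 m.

X 1663200 m, Y -4699400 m, Z 3965400 m

WGS84: a = 6378137 m, e² = 0.006694380; N(φ) = a/√(1−e²sin²φ) = 6386495.048 m.
X = (N+h)·cosφ·cosλ = 1663190.183 m; Y = (N+h)·cosφ·sinλ = -4699388.832 m; Z = (N(1−e²)+h)·sinφ = 3965375.318 m.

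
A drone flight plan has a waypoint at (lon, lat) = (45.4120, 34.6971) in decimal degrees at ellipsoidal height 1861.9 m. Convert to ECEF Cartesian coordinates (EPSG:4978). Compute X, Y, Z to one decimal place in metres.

WGS84: a = 6378137 m, e² = 0.006694380; N(φ) = a/√(1−e²sin²φ) = 6385065.977 m.
X = (N+h)·cosφ·cosλ = 3686333.959 m; Y = (N+h)·cosφ·sinλ = 3739733.926 m; Z = (N(1−e²)+h)·sinφ = 3611349.939 m.

X 3686334.0 m, Y 3739733.9 m, Z 3611349.9 m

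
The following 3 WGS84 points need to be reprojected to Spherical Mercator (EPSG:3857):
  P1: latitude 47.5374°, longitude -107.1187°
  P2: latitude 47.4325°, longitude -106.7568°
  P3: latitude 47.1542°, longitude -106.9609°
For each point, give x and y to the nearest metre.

Web Mercator: x = R·λ, y = R·ln tan(π/4+φ/2), R = 6378137 m.
P1 (47.5374°, -107.1187°) → (-11924399.138, 6030236.852) m.
P2 (47.4325°, -106.7568°) → (-11884112.615, 6012957.036) m.
P3 (47.1542°, -106.9609°) → (-11906832.923, 5967279.858) m.

P1: x -11924399 m, y 6030237 m; P2: x -11884113 m, y 6012957 m; P3: x -11906833 m, y 5967280 m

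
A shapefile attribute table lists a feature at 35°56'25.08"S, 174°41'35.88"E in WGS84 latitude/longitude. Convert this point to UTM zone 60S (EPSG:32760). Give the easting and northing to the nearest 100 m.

E 291900 m, N 6020200 m

Zone 60 central meridian λ₀ = 6×60 − 183 = 177°; Δλ = -2.3067°.
Transverse Mercator on WGS84 with k₀ = 0.9996 gives E = 291928.400 m, N = 6020213.976 m.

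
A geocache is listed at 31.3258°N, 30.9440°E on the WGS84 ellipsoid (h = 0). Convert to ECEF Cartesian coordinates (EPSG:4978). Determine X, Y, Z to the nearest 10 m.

X 4677130 m, Y 2804090 m, Z 3296800 m

WGS84: a = 6378137 m, e² = 0.006694380; N(φ) = a/√(1−e²sin²φ) = 6383915.433 m.
X = (N+h)·cosφ·cosλ = 4677132.425 m; Y = (N+h)·cosφ·sinλ = 2804086.565 m; Z = (N(1−e²)+h)·sinφ = 3296803.211 m.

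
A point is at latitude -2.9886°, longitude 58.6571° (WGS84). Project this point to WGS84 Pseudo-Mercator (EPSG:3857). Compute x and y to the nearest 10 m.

Web Mercator is spherical with R = a = 6378137 m.
x = R·λ = 6378137 × 1.023759525 = 6529678.503 m.
y = R·ln tan(π/4 + φ/2) = 6378137 × -0.052184579 = -332840.394 m.

x 6529680 m, y -332840 m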